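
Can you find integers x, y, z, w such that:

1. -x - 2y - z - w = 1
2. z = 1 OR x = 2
Yes

Take x = -2, y = 0, z = 1, w = 0. Substituting into each constraint:
  (1) 2 - 2(0) + (-1) + 0 = 1 ✓
  (2) z = 1, target 1 ✓ (first branch holds)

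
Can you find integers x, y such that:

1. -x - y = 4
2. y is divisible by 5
Yes

Take x = -4, y = 0. Substituting into each constraint:
  (1) 4 + 0 = 4 ✓
  (2) 0 = 5 × 0, remainder 0 ✓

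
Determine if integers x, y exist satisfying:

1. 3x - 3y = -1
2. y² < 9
No

Even the single constraint (3x - 3y = -1) is infeasible over the integers.

  - 3x - 3y = -1: every term on the left is divisible by 3, so the LHS ≡ 0 (mod 3), but the RHS -1 is not — no integer solution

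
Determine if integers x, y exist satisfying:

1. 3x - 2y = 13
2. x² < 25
Yes

Take x = -1, y = -8. Substituting into each constraint:
  (1) 3(-1) - 2(-8) = 13 ✓
  (2) x² = (-1)² = 1, and 1 < 25 ✓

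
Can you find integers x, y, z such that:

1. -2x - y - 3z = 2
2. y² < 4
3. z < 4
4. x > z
Yes

Take x = 0, y = 1, z = -1. Substituting into each constraint:
  (1) -2(0) + (-1) - 3(-1) = 2 ✓
  (2) y² = (1)² = 1, and 1 < 4 ✓
  (3) -1 < 4 ✓
  (4) 0 > -1 ✓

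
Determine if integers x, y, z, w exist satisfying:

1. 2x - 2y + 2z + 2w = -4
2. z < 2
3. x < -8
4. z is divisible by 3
Yes

Take x = -9, y = -7, z = 0, w = 0. Substituting into each constraint:
  (1) 2(-9) - 2(-7) + 2(0) + 2(0) = -4 ✓
  (2) 0 < 2 ✓
  (3) -9 < -8 ✓
  (4) 0 = 3 × 0, remainder 0 ✓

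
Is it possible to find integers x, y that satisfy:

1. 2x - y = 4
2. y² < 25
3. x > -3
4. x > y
Yes

Take x = 3, y = 2. Substituting into each constraint:
  (1) 2(3) + (-2) = 4 ✓
  (2) y² = (2)² = 4, and 4 < 25 ✓
  (3) 3 > -3 ✓
  (4) 3 > 2 ✓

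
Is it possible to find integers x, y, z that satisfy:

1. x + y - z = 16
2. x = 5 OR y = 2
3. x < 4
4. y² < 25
Yes

Take x = 3, y = 2, z = -11. Substituting into each constraint:
  (1) 3 + 2 + 11 = 16 ✓
  (2) y = 2, target 2 ✓ (second branch holds)
  (3) 3 < 4 ✓
  (4) y² = (2)² = 4, and 4 < 25 ✓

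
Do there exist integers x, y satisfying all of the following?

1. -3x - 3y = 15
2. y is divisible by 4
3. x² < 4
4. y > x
No

A contradictory subset is {-3x - 3y = 15, x² < 4, y > x}. No integer assignment can satisfy these jointly:

  - -3x - 3y = 15: is a linear equation tying the variables together
  - x² < 4: restricts x to |x| ≤ 1
  - y > x: bounds one variable relative to another variable

Propagating the comparison: y > x and x ≥ -1 give y ≥ 0. Range argument: with x ∈ [-1, 1], y ∈ [0, ∞], the left side of the equation is at most 3, but the right side is 15 > 3. No integer solution exists.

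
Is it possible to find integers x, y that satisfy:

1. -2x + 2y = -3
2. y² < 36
No

Even the single constraint (-2x + 2y = -3) is infeasible over the integers.

  - -2x + 2y = -3: every term on the left is divisible by 2, so the LHS ≡ 0 (mod 2), but the RHS -3 is not — no integer solution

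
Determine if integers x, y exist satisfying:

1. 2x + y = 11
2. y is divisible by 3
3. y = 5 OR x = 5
No

The full constraint system is jointly infeasible over the integers. Each constraint and what it forces:

  - 2x + y = 11: is a linear equation tying the variables together
  - y is divisible by 3: restricts y to multiples of 3
  - y = 5 OR x = 5: forces a choice: either y = 5 or x = 5

Split on the disjunction (y = 5 OR x = 5):
  • If y = 5: this contradicts the divisibility constraint — 5 is not a multiple of 3.
  • If x = 5: with x = 5, writing y = 3y', every remaining term of the linear equation is divisible by 3, so the left side is ≡ 0 (mod 3); but the right side 1 ≡ 1 (mod 3). No integers can satisfy it.
Both branches are infeasible, so the system has no integer solution.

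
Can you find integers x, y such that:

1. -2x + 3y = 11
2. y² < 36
Yes

Take x = -4, y = 1. Substituting into each constraint:
  (1) -2(-4) + 3(1) = 11 ✓
  (2) y² = (1)² = 1, and 1 < 36 ✓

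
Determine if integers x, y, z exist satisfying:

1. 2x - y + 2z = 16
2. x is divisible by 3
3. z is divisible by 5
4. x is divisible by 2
Yes

Take x = 0, y = -16, z = 0. Substituting into each constraint:
  (1) 2(0) + 16 + 2(0) = 16 ✓
  (2) 0 = 3 × 0, remainder 0 ✓
  (3) 0 = 5 × 0, remainder 0 ✓
  (4) 0 = 2 × 0, remainder 0 ✓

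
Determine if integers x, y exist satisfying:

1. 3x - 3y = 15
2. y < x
Yes

Take x = 5, y = 0. Substituting into each constraint:
  (1) 3(5) - 3(0) = 15 ✓
  (2) 0 < 5 ✓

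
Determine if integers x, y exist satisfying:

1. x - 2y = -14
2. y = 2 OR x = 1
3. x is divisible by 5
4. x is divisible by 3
No

A contradictory subset is {x - 2y = -14, y = 2 OR x = 1, x is divisible by 3}. No integer assignment can satisfy these jointly:

  - x - 2y = -14: is a linear equation tying the variables together
  - y = 2 OR x = 1: forces a choice: either y = 2 or x = 1
  - x is divisible by 3: restricts x to multiples of 3

Split on the disjunction (y = 2 OR x = 1):
  • If y = 2: with y = 2, writing x = 3x', every remaining term of the linear equation is divisible by 3, so the left side is ≡ 0 (mod 3); but the right side -10 ≡ 2 (mod 3). No integers can satisfy it.
  • If x = 1: this contradicts the divisibility constraint — 1 is not a multiple of 3.
Both branches are infeasible, so the system has no integer solution.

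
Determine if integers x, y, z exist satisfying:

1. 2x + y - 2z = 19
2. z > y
Yes

Take x = 10, y = -1, z = 0. Substituting into each constraint:
  (1) 2(10) + (-1) - 2(0) = 19 ✓
  (2) 0 > -1 ✓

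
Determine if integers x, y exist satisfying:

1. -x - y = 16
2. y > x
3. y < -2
Yes

Take x = -9, y = -7. Substituting into each constraint:
  (1) 9 + 7 = 16 ✓
  (2) -7 > -9 ✓
  (3) -7 < -2 ✓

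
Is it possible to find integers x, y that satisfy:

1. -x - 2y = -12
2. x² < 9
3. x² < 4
Yes

Take x = 0, y = 6. Substituting into each constraint:
  (1) 0 - 2(6) = -12 ✓
  (2) x² = (0)² = 0, and 0 < 9 ✓
  (3) x² = (0)² = 0, and 0 < 4 ✓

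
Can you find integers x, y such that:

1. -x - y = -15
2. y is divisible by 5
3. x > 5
Yes

Take x = 15, y = 0. Substituting into each constraint:
  (1) (-15) + 0 = -15 ✓
  (2) 0 = 5 × 0, remainder 0 ✓
  (3) 15 > 5 ✓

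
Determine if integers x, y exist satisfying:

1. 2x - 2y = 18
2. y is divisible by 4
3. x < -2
Yes

Take x = -3, y = -12. Substituting into each constraint:
  (1) 2(-3) - 2(-12) = 18 ✓
  (2) -12 = 4 × -3, remainder 0 ✓
  (3) -3 < -2 ✓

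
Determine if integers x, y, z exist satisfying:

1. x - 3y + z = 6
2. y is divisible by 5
Yes

Take x = 0, y = 0, z = 6. Substituting into each constraint:
  (1) 0 - 3(0) + 6 = 6 ✓
  (2) 0 = 5 × 0, remainder 0 ✓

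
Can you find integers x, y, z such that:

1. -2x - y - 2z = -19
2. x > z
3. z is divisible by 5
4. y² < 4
Yes

Take x = 9, y = 1, z = 0. Substituting into each constraint:
  (1) -2(9) + (-1) - 2(0) = -19 ✓
  (2) 9 > 0 ✓
  (3) 0 = 5 × 0, remainder 0 ✓
  (4) y² = (1)² = 1, and 1 < 4 ✓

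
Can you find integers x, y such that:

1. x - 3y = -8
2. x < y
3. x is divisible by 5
Yes

Take x = -5, y = 1. Substituting into each constraint:
  (1) (-5) - 3(1) = -8 ✓
  (2) -5 < 1 ✓
  (3) -5 = 5 × -1, remainder 0 ✓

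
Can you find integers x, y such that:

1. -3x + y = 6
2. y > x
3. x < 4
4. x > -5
Yes

Take x = 0, y = 6. Substituting into each constraint:
  (1) -3(0) + 6 = 6 ✓
  (2) 6 > 0 ✓
  (3) 0 < 4 ✓
  (4) 0 > -5 ✓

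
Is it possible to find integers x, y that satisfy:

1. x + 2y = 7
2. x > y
Yes

Take x = 3, y = 2. Substituting into each constraint:
  (1) 3 + 2(2) = 7 ✓
  (2) 3 > 2 ✓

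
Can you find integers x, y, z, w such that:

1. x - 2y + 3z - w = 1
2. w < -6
Yes

Take x = 0, y = 3, z = 0, w = -7. Substituting into each constraint:
  (1) 0 - 2(3) + 3(0) + 7 = 1 ✓
  (2) -7 < -6 ✓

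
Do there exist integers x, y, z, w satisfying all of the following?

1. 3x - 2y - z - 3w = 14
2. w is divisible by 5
Yes

Take x = 0, y = -7, z = 0, w = 0. Substituting into each constraint:
  (1) 3(0) - 2(-7) + 0 - 3(0) = 14 ✓
  (2) 0 = 5 × 0, remainder 0 ✓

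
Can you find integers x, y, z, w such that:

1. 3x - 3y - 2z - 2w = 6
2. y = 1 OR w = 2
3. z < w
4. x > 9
Yes

Take x = 10, y = 6, z = 1, w = 2. Substituting into each constraint:
  (1) 3(10) - 3(6) - 2(1) - 2(2) = 6 ✓
  (2) w = 2, target 2 ✓ (second branch holds)
  (3) 1 < 2 ✓
  (4) 10 > 9 ✓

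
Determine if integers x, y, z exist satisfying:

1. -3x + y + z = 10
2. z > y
Yes

Take x = -3, y = 0, z = 1. Substituting into each constraint:
  (1) -3(-3) + 0 + 1 = 10 ✓
  (2) 1 > 0 ✓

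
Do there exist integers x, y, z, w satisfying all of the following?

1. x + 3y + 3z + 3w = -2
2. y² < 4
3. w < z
Yes

Take x = 1, y = 0, z = 0, w = -1. Substituting into each constraint:
  (1) 1 + 3(0) + 3(0) + 3(-1) = -2 ✓
  (2) y² = (0)² = 0, and 0 < 4 ✓
  (3) -1 < 0 ✓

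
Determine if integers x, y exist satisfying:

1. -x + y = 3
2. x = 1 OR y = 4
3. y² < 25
Yes

Take x = 1, y = 4. Substituting into each constraint:
  (1) (-1) + 4 = 3 ✓
  (2) x = 1, target 1 ✓ (first branch holds)
  (3) y² = (4)² = 16, and 16 < 25 ✓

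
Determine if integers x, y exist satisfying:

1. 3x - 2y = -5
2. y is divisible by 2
Yes

Take x = -3, y = -2. Substituting into each constraint:
  (1) 3(-3) - 2(-2) = -5 ✓
  (2) -2 = 2 × -1, remainder 0 ✓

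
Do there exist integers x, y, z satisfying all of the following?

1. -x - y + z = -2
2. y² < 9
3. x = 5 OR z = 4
Yes

Take x = 6, y = 0, z = 4. Substituting into each constraint:
  (1) (-6) + 0 + 4 = -2 ✓
  (2) y² = (0)² = 0, and 0 < 9 ✓
  (3) z = 4, target 4 ✓ (second branch holds)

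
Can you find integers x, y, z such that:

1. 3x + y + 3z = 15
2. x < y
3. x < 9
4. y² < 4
Yes

Take x = -1, y = 0, z = 6. Substituting into each constraint:
  (1) 3(-1) + 0 + 3(6) = 15 ✓
  (2) -1 < 0 ✓
  (3) -1 < 9 ✓
  (4) y² = (0)² = 0, and 0 < 4 ✓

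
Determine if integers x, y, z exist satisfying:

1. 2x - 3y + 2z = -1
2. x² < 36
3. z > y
Yes

Take x = -2, y = -1, z = 0. Substituting into each constraint:
  (1) 2(-2) - 3(-1) + 2(0) = -1 ✓
  (2) x² = (-2)² = 4, and 4 < 36 ✓
  (3) 0 > -1 ✓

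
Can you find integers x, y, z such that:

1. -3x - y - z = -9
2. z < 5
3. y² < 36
Yes

Take x = 3, y = 0, z = 0. Substituting into each constraint:
  (1) -3(3) + 0 + 0 = -9 ✓
  (2) 0 < 5 ✓
  (3) y² = (0)² = 0, and 0 < 36 ✓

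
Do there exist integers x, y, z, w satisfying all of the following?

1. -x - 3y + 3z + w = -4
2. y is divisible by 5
Yes

Take x = 4, y = 0, z = 0, w = 0. Substituting into each constraint:
  (1) (-4) - 3(0) + 3(0) + 0 = -4 ✓
  (2) 0 = 5 × 0, remainder 0 ✓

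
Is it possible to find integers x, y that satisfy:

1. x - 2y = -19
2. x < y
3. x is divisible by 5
Yes

Take x = -5, y = 7. Substituting into each constraint:
  (1) (-5) - 2(7) = -19 ✓
  (2) -5 < 7 ✓
  (3) -5 = 5 × -1, remainder 0 ✓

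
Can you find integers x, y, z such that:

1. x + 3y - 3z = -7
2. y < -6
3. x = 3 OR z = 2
Yes

Take x = 20, y = -7, z = 2. Substituting into each constraint:
  (1) 20 + 3(-7) - 3(2) = -7 ✓
  (2) -7 < -6 ✓
  (3) z = 2, target 2 ✓ (second branch holds)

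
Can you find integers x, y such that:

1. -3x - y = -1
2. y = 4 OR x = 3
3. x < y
Yes

Take x = -1, y = 4. Substituting into each constraint:
  (1) -3(-1) + (-4) = -1 ✓
  (2) y = 4, target 4 ✓ (first branch holds)
  (3) -1 < 4 ✓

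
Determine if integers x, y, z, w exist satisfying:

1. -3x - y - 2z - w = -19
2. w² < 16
Yes

Take x = 0, y = 0, z = 9, w = 1. Substituting into each constraint:
  (1) -3(0) + 0 - 2(9) + (-1) = -19 ✓
  (2) w² = (1)² = 1, and 1 < 16 ✓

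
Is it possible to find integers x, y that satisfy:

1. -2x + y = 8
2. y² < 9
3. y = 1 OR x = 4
No

The full constraint system is jointly infeasible over the integers. Each constraint and what it forces:

  - -2x + y = 8: is a linear equation tying the variables together
  - y² < 9: restricts y to |y| ≤ 2
  - y = 1 OR x = 4: forces a choice: either y = 1 or x = 4

Split on the disjunction (y = 1 OR x = 4):
  • If y = 1: with y = 1, every remaining term of the linear equation is divisible by 2, so the left side is ≡ 0 (mod 2); but the right side 7 ≡ 1 (mod 2). No integers can satisfy it.
  • If x = 4: the equation forces y = 16, but y² < 9 requires |y| ≤ 2.
Both branches are infeasible, so the system has no integer solution.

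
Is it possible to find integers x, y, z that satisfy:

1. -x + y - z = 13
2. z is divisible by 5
Yes

Take x = 0, y = 13, z = 0. Substituting into each constraint:
  (1) 0 + 13 + 0 = 13 ✓
  (2) 0 = 5 × 0, remainder 0 ✓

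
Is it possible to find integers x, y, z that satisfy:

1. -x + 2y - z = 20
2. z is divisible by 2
Yes

Take x = 0, y = 10, z = 0. Substituting into each constraint:
  (1) 0 + 2(10) + 0 = 20 ✓
  (2) 0 = 2 × 0, remainder 0 ✓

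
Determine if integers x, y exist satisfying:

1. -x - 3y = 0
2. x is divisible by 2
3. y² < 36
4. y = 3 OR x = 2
No

A contradictory subset is {-x - 3y = 0, x is divisible by 2, y = 3 OR x = 2}. No integer assignment can satisfy these jointly:

  - -x - 3y = 0: is a linear equation tying the variables together
  - x is divisible by 2: restricts x to multiples of 2
  - y = 3 OR x = 2: forces a choice: either y = 3 or x = 2

Split on the disjunction (y = 3 OR x = 2):
  • If y = 3: with y = 3, writing x = 2x', every remaining term of the linear equation is divisible by 2, so the left side is ≡ 0 (mod 2); but the right side 9 ≡ 1 (mod 2). No integers can satisfy it.
  • If x = 2: with x = 2, every remaining term of the linear equation is divisible by 3, so the left side is ≡ 0 (mod 3); but the right side 2 ≡ 2 (mod 3). No integers can satisfy it.
Both branches are infeasible, so the system has no integer solution.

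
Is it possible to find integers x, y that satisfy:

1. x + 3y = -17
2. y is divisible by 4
Yes

Take x = -17, y = 0. Substituting into each constraint:
  (1) (-17) + 3(0) = -17 ✓
  (2) 0 = 4 × 0, remainder 0 ✓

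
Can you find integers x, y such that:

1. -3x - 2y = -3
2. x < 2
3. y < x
Yes

Take x = 1, y = 0. Substituting into each constraint:
  (1) -3(1) - 2(0) = -3 ✓
  (2) 1 < 2 ✓
  (3) 0 < 1 ✓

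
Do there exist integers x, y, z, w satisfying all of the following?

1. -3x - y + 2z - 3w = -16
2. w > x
Yes

Take x = -1, y = 19, z = 0, w = 0. Substituting into each constraint:
  (1) -3(-1) + (-19) + 2(0) - 3(0) = -16 ✓
  (2) 0 > -1 ✓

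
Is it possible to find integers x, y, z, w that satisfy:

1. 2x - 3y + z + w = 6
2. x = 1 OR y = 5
Yes

Take x = 0, y = 5, z = 0, w = 21. Substituting into each constraint:
  (1) 2(0) - 3(5) + 0 + 21 = 6 ✓
  (2) y = 5, target 5 ✓ (second branch holds)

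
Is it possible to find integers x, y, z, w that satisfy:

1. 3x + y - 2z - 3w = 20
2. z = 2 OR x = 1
Yes

Take x = 0, y = 24, z = 2, w = 0. Substituting into each constraint:
  (1) 3(0) + 24 - 2(2) - 3(0) = 20 ✓
  (2) z = 2, target 2 ✓ (first branch holds)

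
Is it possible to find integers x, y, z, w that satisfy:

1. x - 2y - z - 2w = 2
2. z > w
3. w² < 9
Yes

Take x = 0, y = -3, z = 2, w = 1. Substituting into each constraint:
  (1) 0 - 2(-3) + (-2) - 2(1) = 2 ✓
  (2) 2 > 1 ✓
  (3) w² = (1)² = 1, and 1 < 9 ✓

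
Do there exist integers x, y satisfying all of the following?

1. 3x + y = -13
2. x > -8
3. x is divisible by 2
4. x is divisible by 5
Yes

Take x = 0, y = -13. Substituting into each constraint:
  (1) 3(0) + (-13) = -13 ✓
  (2) 0 > -8 ✓
  (3) 0 = 2 × 0, remainder 0 ✓
  (4) 0 = 5 × 0, remainder 0 ✓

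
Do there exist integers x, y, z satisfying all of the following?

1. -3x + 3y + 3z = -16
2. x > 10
No

Even the single constraint (-3x + 3y + 3z = -16) is infeasible over the integers.

  - -3x + 3y + 3z = -16: every term on the left is divisible by 3, so the LHS ≡ 0 (mod 3), but the RHS -16 is not — no integer solution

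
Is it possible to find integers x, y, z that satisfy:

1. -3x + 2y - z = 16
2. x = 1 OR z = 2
Yes

Take x = 1, y = 10, z = 1. Substituting into each constraint:
  (1) -3(1) + 2(10) + (-1) = 16 ✓
  (2) x = 1, target 1 ✓ (first branch holds)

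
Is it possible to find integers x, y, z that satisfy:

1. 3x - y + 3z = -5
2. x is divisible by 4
Yes

Take x = 0, y = 2, z = -1. Substituting into each constraint:
  (1) 3(0) + (-2) + 3(-1) = -5 ✓
  (2) 0 = 4 × 0, remainder 0 ✓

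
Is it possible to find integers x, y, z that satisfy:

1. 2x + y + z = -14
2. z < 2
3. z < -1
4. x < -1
Yes

Take x = -2, y = 0, z = -10. Substituting into each constraint:
  (1) 2(-2) + 0 + (-10) = -14 ✓
  (2) -10 < 2 ✓
  (3) -10 < -1 ✓
  (4) -2 < -1 ✓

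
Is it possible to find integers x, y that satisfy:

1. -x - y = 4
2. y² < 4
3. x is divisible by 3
Yes

Take x = -3, y = -1. Substituting into each constraint:
  (1) 3 + 1 = 4 ✓
  (2) y² = (-1)² = 1, and 1 < 4 ✓
  (3) -3 = 3 × -1, remainder 0 ✓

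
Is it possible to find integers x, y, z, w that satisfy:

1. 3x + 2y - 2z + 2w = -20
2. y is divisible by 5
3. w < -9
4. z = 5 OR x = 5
Yes

Take x = 4, y = 0, z = 5, w = -11. Substituting into each constraint:
  (1) 3(4) + 2(0) - 2(5) + 2(-11) = -20 ✓
  (2) 0 = 5 × 0, remainder 0 ✓
  (3) -11 < -9 ✓
  (4) z = 5, target 5 ✓ (first branch holds)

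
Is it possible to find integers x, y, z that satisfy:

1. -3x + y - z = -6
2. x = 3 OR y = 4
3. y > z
Yes

Take x = 3, y = 0, z = -3. Substituting into each constraint:
  (1) -3(3) + 0 + 3 = -6 ✓
  (2) x = 3, target 3 ✓ (first branch holds)
  (3) 0 > -3 ✓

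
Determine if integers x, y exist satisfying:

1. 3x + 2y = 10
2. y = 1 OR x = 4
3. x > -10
Yes

Take x = 4, y = -1. Substituting into each constraint:
  (1) 3(4) + 2(-1) = 10 ✓
  (2) x = 4, target 4 ✓ (second branch holds)
  (3) 4 > -10 ✓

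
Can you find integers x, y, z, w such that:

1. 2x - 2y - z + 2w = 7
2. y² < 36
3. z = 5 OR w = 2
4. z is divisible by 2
No

A contradictory subset is {2x - 2y - z + 2w = 7, z is divisible by 2}. No integer assignment can satisfy these jointly:

  - 2x - 2y - z + 2w = 7: is a linear equation tying the variables together
  - z is divisible by 2: restricts z to multiples of 2

Modular obstruction: writing z = 2z', every remaining term of the linear equation is divisible by 2, so the left side is ≡ 0 (mod 2); but the right side 7 ≡ 1 (mod 2). No integers can satisfy it.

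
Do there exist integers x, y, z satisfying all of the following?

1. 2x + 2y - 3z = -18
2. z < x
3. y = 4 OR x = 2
Yes

Take x = 2, y = -11, z = 0. Substituting into each constraint:
  (1) 2(2) + 2(-11) - 3(0) = -18 ✓
  (2) 0 < 2 ✓
  (3) x = 2, target 2 ✓ (second branch holds)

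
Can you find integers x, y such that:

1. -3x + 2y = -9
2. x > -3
Yes

Take x = 3, y = 0. Substituting into each constraint:
  (1) -3(3) + 2(0) = -9 ✓
  (2) 3 > -3 ✓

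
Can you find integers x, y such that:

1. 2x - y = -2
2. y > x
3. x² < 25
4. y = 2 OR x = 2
Yes

Take x = 0, y = 2. Substituting into each constraint:
  (1) 2(0) + (-2) = -2 ✓
  (2) 2 > 0 ✓
  (3) x² = (0)² = 0, and 0 < 25 ✓
  (4) y = 2, target 2 ✓ (first branch holds)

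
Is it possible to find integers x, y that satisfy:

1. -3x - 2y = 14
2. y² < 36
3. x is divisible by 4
Yes

Take x = -8, y = 5. Substituting into each constraint:
  (1) -3(-8) - 2(5) = 14 ✓
  (2) y² = (5)² = 25, and 25 < 36 ✓
  (3) -8 = 4 × -2, remainder 0 ✓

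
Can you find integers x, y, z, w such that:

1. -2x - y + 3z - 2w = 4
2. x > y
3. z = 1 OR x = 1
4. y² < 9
Yes

Take x = 1, y = 0, z = 0, w = -3. Substituting into each constraint:
  (1) -2(1) + 0 + 3(0) - 2(-3) = 4 ✓
  (2) 1 > 0 ✓
  (3) x = 1, target 1 ✓ (second branch holds)
  (4) y² = (0)² = 0, and 0 < 9 ✓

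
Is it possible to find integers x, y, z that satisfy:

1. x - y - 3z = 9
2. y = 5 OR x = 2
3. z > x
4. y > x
Yes

Take x = -10, y = 5, z = -8. Substituting into each constraint:
  (1) (-10) + (-5) - 3(-8) = 9 ✓
  (2) y = 5, target 5 ✓ (first branch holds)
  (3) -8 > -10 ✓
  (4) 5 > -10 ✓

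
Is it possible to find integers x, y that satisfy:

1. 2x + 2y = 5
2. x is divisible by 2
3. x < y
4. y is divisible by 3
No

Even the single constraint (2x + 2y = 5) is infeasible over the integers.

  - 2x + 2y = 5: every term on the left is divisible by 2, so the LHS ≡ 0 (mod 2), but the RHS 5 is not — no integer solution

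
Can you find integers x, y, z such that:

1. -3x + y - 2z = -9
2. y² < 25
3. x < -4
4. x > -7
Yes

Take x = -5, y = 0, z = 12. Substituting into each constraint:
  (1) -3(-5) + 0 - 2(12) = -9 ✓
  (2) y² = (0)² = 0, and 0 < 25 ✓
  (3) -5 < -4 ✓
  (4) -5 > -7 ✓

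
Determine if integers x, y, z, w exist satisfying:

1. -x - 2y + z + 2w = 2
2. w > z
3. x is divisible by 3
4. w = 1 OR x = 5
Yes

Take x = 6, y = -3, z = 0, w = 1. Substituting into each constraint:
  (1) (-6) - 2(-3) + 0 + 2(1) = 2 ✓
  (2) 1 > 0 ✓
  (3) 6 = 3 × 2, remainder 0 ✓
  (4) w = 1, target 1 ✓ (first branch holds)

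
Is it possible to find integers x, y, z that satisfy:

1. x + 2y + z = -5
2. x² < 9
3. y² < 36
Yes

Take x = 0, y = 0, z = -5. Substituting into each constraint:
  (1) 0 + 2(0) + (-5) = -5 ✓
  (2) x² = (0)² = 0, and 0 < 9 ✓
  (3) y² = (0)² = 0, and 0 < 36 ✓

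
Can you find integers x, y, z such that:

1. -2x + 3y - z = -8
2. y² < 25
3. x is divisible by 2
Yes

Take x = 0, y = 0, z = 8. Substituting into each constraint:
  (1) -2(0) + 3(0) + (-8) = -8 ✓
  (2) y² = (0)² = 0, and 0 < 25 ✓
  (3) 0 = 2 × 0, remainder 0 ✓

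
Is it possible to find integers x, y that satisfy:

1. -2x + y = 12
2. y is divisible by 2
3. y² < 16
Yes

Take x = -6, y = 0. Substituting into each constraint:
  (1) -2(-6) + 0 = 12 ✓
  (2) 0 = 2 × 0, remainder 0 ✓
  (3) y² = (0)² = 0, and 0 < 16 ✓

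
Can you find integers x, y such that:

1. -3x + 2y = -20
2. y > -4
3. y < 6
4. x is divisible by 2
Yes

Take x = 6, y = -1. Substituting into each constraint:
  (1) -3(6) + 2(-1) = -20 ✓
  (2) -1 > -4 ✓
  (3) -1 < 6 ✓
  (4) 6 = 2 × 3, remainder 0 ✓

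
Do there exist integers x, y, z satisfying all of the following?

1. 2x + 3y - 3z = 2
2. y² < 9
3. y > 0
Yes

Take x = 1, y = 1, z = 1. Substituting into each constraint:
  (1) 2(1) + 3(1) - 3(1) = 2 ✓
  (2) y² = (1)² = 1, and 1 < 9 ✓
  (3) 1 > 0 ✓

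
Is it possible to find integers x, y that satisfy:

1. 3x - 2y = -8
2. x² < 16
Yes

Take x = -2, y = 1. Substituting into each constraint:
  (1) 3(-2) - 2(1) = -8 ✓
  (2) x² = (-2)² = 4, and 4 < 16 ✓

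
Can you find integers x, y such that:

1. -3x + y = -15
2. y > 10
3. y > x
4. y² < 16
No

A contradictory subset is {y > 10, y² < 16}. No integer assignment can satisfy these jointly:

  - y > 10: bounds one variable relative to a constant
  - y² < 16: restricts y to |y| ≤ 3

Direct contradiction: the bounds on y require y ≥ 11 and y ≤ 3 simultaneously, which is empty.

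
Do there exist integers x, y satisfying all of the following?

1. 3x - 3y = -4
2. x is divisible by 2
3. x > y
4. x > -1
No

Even the single constraint (3x - 3y = -4) is infeasible over the integers.

  - 3x - 3y = -4: every term on the left is divisible by 3, so the LHS ≡ 0 (mod 3), but the RHS -4 is not — no integer solution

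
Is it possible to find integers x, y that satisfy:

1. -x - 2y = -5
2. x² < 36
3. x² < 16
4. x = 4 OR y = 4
Yes

Take x = -3, y = 4. Substituting into each constraint:
  (1) 3 - 2(4) = -5 ✓
  (2) x² = (-3)² = 9, and 9 < 36 ✓
  (3) x² = (-3)² = 9, and 9 < 16 ✓
  (4) y = 4, target 4 ✓ (second branch holds)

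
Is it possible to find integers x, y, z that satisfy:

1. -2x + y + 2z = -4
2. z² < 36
Yes

Take x = 2, y = 0, z = 0. Substituting into each constraint:
  (1) -2(2) + 0 + 2(0) = -4 ✓
  (2) z² = (0)² = 0, and 0 < 36 ✓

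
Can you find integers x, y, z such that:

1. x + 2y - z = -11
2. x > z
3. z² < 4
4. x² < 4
Yes

Take x = 1, y = -6, z = 0. Substituting into each constraint:
  (1) 1 + 2(-6) + 0 = -11 ✓
  (2) 1 > 0 ✓
  (3) z² = (0)² = 0, and 0 < 4 ✓
  (4) x² = (1)² = 1, and 1 < 4 ✓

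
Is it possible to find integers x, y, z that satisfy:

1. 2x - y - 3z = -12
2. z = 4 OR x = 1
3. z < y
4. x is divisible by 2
Yes

Take x = 4, y = 8, z = 4. Substituting into each constraint:
  (1) 2(4) + (-8) - 3(4) = -12 ✓
  (2) z = 4, target 4 ✓ (first branch holds)
  (3) 4 < 8 ✓
  (4) 4 = 2 × 2, remainder 0 ✓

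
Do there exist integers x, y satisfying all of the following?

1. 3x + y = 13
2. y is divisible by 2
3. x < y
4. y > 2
Yes

Take x = 3, y = 4. Substituting into each constraint:
  (1) 3(3) + 4 = 13 ✓
  (2) 4 = 2 × 2, remainder 0 ✓
  (3) 3 < 4 ✓
  (4) 4 > 2 ✓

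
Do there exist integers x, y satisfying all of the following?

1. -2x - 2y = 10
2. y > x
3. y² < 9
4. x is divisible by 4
Yes

Take x = -4, y = -1. Substituting into each constraint:
  (1) -2(-4) - 2(-1) = 10 ✓
  (2) -1 > -4 ✓
  (3) y² = (-1)² = 1, and 1 < 9 ✓
  (4) -4 = 4 × -1, remainder 0 ✓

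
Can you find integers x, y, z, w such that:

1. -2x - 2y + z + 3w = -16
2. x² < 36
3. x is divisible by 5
Yes

Take x = 0, y = 2, z = 0, w = -4. Substituting into each constraint:
  (1) -2(0) - 2(2) + 0 + 3(-4) = -16 ✓
  (2) x² = (0)² = 0, and 0 < 36 ✓
  (3) 0 = 5 × 0, remainder 0 ✓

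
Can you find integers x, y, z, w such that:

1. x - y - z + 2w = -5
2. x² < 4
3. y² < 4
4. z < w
Yes

Take x = 0, y = 0, z = -7, w = -6. Substituting into each constraint:
  (1) 0 + 0 + 7 + 2(-6) = -5 ✓
  (2) x² = (0)² = 0, and 0 < 4 ✓
  (3) y² = (0)² = 0, and 0 < 4 ✓
  (4) -7 < -6 ✓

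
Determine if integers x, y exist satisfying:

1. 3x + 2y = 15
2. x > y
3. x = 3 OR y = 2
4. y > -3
No

A contradictory subset is {3x + 2y = 15, x > y, x = 3 OR y = 2}. No integer assignment can satisfy these jointly:

  - 3x + 2y = 15: is a linear equation tying the variables together
  - x > y: bounds one variable relative to another variable
  - x = 3 OR y = 2: forces a choice: either x = 3 or y = 2

Split on the disjunction (x = 3 OR y = 2):
  • If x = 3: the equation forces y = 3, giving (x, y) = (3, 3), which violates x > y.
  • If y = 2: with y = 2, every remaining term of the linear equation is divisible by 3, so the left side is ≡ 0 (mod 3); but the right side 11 ≡ 2 (mod 3). No integers can satisfy it.
Both branches are infeasible, so the system has no integer solution.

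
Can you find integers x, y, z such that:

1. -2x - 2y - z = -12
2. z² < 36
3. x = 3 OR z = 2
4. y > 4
Yes

Take x = 3, y = 5, z = -4. Substituting into each constraint:
  (1) -2(3) - 2(5) + 4 = -12 ✓
  (2) z² = (-4)² = 16, and 16 < 36 ✓
  (3) x = 3, target 3 ✓ (first branch holds)
  (4) 5 > 4 ✓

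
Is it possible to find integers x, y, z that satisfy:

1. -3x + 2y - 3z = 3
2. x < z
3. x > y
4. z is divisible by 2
Yes

Take x = -5, y = -6, z = 0. Substituting into each constraint:
  (1) -3(-5) + 2(-6) - 3(0) = 3 ✓
  (2) -5 < 0 ✓
  (3) -5 > -6 ✓
  (4) 0 = 2 × 0, remainder 0 ✓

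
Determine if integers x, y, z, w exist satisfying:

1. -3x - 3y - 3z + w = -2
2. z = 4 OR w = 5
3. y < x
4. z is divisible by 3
No

A contradictory subset is {-3x - 3y - 3z + w = -2, z = 4 OR w = 5, z is divisible by 3}. No integer assignment can satisfy these jointly:

  - -3x - 3y - 3z + w = -2: is a linear equation tying the variables together
  - z = 4 OR w = 5: forces a choice: either z = 4 or w = 5
  - z is divisible by 3: restricts z to multiples of 3

Split on the disjunction (z = 4 OR w = 5):
  • If z = 4: this contradicts the divisibility constraint — 4 is not a multiple of 3.
  • If w = 5: with w = 5, writing z = 3z', every remaining term of the linear equation is divisible by 3, so the left side is ≡ 0 (mod 3); but the right side -7 ≡ 2 (mod 3). No integers can satisfy it.
Both branches are infeasible, so the system has no integer solution.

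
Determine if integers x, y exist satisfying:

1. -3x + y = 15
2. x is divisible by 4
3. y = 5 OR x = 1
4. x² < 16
No

A contradictory subset is {-3x + y = 15, x is divisible by 4, y = 5 OR x = 1}. No integer assignment can satisfy these jointly:

  - -3x + y = 15: is a linear equation tying the variables together
  - x is divisible by 4: restricts x to multiples of 4
  - y = 5 OR x = 1: forces a choice: either y = 5 or x = 1

Split on the disjunction (y = 5 OR x = 1):
  • If y = 5: with y = 5, writing x = 4x', every remaining term of the linear equation is divisible by 12, so the left side is ≡ 0 (mod 12); but the right side 10 ≡ 10 (mod 12). No integers can satisfy it.
  • If x = 1: this contradicts the divisibility constraint — 1 is not a multiple of 4.
Both branches are infeasible, so the system has no integer solution.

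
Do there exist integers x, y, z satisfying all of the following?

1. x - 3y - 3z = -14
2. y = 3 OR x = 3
Yes

Take x = 1, y = 3, z = 2. Substituting into each constraint:
  (1) 1 - 3(3) - 3(2) = -14 ✓
  (2) y = 3, target 3 ✓ (first branch holds)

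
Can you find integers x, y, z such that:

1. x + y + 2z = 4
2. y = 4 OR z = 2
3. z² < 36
Yes

Take x = -6, y = 4, z = 3. Substituting into each constraint:
  (1) (-6) + 4 + 2(3) = 4 ✓
  (2) y = 4, target 4 ✓ (first branch holds)
  (3) z² = (3)² = 9, and 9 < 36 ✓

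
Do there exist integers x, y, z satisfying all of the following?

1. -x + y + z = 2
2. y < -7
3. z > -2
Yes

Take x = -10, y = -8, z = 0. Substituting into each constraint:
  (1) 10 + (-8) + 0 = 2 ✓
  (2) -8 < -7 ✓
  (3) 0 > -2 ✓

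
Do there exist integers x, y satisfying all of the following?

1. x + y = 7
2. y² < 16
Yes

Take x = 7, y = 0. Substituting into each constraint:
  (1) 7 + 0 = 7 ✓
  (2) y² = (0)² = 0, and 0 < 16 ✓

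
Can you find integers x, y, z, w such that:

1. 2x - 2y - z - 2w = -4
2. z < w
Yes

Take x = 0, y = 1, z = 0, w = 1. Substituting into each constraint:
  (1) 2(0) - 2(1) + 0 - 2(1) = -4 ✓
  (2) 0 < 1 ✓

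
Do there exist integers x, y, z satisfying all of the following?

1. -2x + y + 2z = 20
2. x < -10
Yes

Take x = -11, y = -2, z = 0. Substituting into each constraint:
  (1) -2(-11) + (-2) + 2(0) = 20 ✓
  (2) -11 < -10 ✓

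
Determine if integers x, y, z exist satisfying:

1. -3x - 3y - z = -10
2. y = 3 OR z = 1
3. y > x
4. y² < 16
Yes

Take x = 2, y = 3, z = -5. Substituting into each constraint:
  (1) -3(2) - 3(3) + 5 = -10 ✓
  (2) y = 3, target 3 ✓ (first branch holds)
  (3) 3 > 2 ✓
  (4) y² = (3)² = 9, and 9 < 16 ✓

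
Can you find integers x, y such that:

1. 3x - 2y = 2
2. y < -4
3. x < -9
Yes

Take x = -10, y = -16. Substituting into each constraint:
  (1) 3(-10) - 2(-16) = 2 ✓
  (2) -16 < -4 ✓
  (3) -10 < -9 ✓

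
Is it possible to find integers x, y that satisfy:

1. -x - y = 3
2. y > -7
Yes

Take x = 0, y = -3. Substituting into each constraint:
  (1) 0 + 3 = 3 ✓
  (2) -3 > -7 ✓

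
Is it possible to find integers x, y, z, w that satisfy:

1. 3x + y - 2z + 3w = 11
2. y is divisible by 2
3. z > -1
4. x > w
Yes

Take x = 1, y = 8, z = 0, w = 0. Substituting into each constraint:
  (1) 3(1) + 8 - 2(0) + 3(0) = 11 ✓
  (2) 8 = 2 × 4, remainder 0 ✓
  (3) 0 > -1 ✓
  (4) 1 > 0 ✓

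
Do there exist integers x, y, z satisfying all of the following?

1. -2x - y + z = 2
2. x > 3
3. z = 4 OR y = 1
Yes

Take x = 4, y = -6, z = 4. Substituting into each constraint:
  (1) -2(4) + 6 + 4 = 2 ✓
  (2) 4 > 3 ✓
  (3) z = 4, target 4 ✓ (first branch holds)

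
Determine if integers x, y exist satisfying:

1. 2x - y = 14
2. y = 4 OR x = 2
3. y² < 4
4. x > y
No

A contradictory subset is {2x - y = 14, y = 4 OR x = 2, y² < 4}. No integer assignment can satisfy these jointly:

  - 2x - y = 14: is a linear equation tying the variables together
  - y = 4 OR x = 2: forces a choice: either y = 4 or x = 2
  - y² < 4: restricts y to |y| ≤ 1

Split on the disjunction (y = 4 OR x = 2):
  • If y = 4: this contradicts y² < 4, which requires |y| ≤ 1.
  • If x = 2: the equation forces y = -10, but y² < 4 requires |y| ≤ 1.
Both branches are infeasible, so the system has no integer solution.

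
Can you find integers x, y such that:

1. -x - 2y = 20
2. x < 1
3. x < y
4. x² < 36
No

A contradictory subset is {-x - 2y = 20, x < y, x² < 36}. No integer assignment can satisfy these jointly:

  - -x - 2y = 20: is a linear equation tying the variables together
  - x < y: bounds one variable relative to another variable
  - x² < 36: restricts x to |x| ≤ 5

Propagating the comparison: y > x and x ≥ -5 give y ≥ -4. Range argument: with x ∈ [-5, 5], y ∈ [-4, ∞], the left side of the equation is at most 13, but the right side is 20 > 13. No integer solution exists.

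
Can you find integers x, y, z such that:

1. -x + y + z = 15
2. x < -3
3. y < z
Yes

Take x = -14, y = 0, z = 1. Substituting into each constraint:
  (1) 14 + 0 + 1 = 15 ✓
  (2) -14 < -3 ✓
  (3) 0 < 1 ✓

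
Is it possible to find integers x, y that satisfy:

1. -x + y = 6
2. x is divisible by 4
Yes

Take x = 0, y = 6. Substituting into each constraint:
  (1) 0 + 6 = 6 ✓
  (2) 0 = 4 × 0, remainder 0 ✓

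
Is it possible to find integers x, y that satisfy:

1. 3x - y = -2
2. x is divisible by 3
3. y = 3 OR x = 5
No

The full constraint system is jointly infeasible over the integers. Each constraint and what it forces:

  - 3x - y = -2: is a linear equation tying the variables together
  - x is divisible by 3: restricts x to multiples of 3
  - y = 3 OR x = 5: forces a choice: either y = 3 or x = 5

Split on the disjunction (y = 3 OR x = 5):
  • If y = 3: with y = 3, writing x = 3x', every remaining term of the linear equation is divisible by 9, so the left side is ≡ 0 (mod 9); but the right side 1 ≡ 1 (mod 9). No integers can satisfy it.
  • If x = 5: this contradicts the divisibility constraint — 5 is not a multiple of 3.
Both branches are infeasible, so the system has no integer solution.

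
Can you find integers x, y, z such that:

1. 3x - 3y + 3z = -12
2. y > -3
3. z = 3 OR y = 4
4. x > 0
Yes

Take x = 1, y = 4, z = -1. Substituting into each constraint:
  (1) 3(1) - 3(4) + 3(-1) = -12 ✓
  (2) 4 > -3 ✓
  (3) y = 4, target 4 ✓ (second branch holds)
  (4) 1 > 0 ✓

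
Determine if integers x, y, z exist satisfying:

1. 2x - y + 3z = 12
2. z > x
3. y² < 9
Yes

Take x = 0, y = 0, z = 4. Substituting into each constraint:
  (1) 2(0) + 0 + 3(4) = 12 ✓
  (2) 4 > 0 ✓
  (3) y² = (0)² = 0, and 0 < 9 ✓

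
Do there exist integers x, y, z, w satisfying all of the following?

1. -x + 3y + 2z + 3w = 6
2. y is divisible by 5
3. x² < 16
Yes

Take x = -3, y = 0, z = 0, w = 1. Substituting into each constraint:
  (1) 3 + 3(0) + 2(0) + 3(1) = 6 ✓
  (2) 0 = 5 × 0, remainder 0 ✓
  (3) x² = (-3)² = 9, and 9 < 16 ✓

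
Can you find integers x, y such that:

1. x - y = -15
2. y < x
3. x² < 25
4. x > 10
No

A contradictory subset is {x - y = -15, y < x}. No integer assignment can satisfy these jointly:

  - x - y = -15: is a linear equation tying the variables together
  - y < x: bounds one variable relative to another variable

From the equation, x − y = -15, i.e. x − y = -15; but x > y requires x − y ≥ 1. Contradiction.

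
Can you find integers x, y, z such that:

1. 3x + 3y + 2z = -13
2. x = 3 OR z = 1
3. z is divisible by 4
Yes

Take x = 3, y = -10, z = 4. Substituting into each constraint:
  (1) 3(3) + 3(-10) + 2(4) = -13 ✓
  (2) x = 3, target 3 ✓ (first branch holds)
  (3) 4 = 4 × 1, remainder 0 ✓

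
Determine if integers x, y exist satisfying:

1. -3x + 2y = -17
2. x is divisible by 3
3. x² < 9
No

The full constraint system is jointly infeasible over the integers. Each constraint and what it forces:

  - -3x + 2y = -17: is a linear equation tying the variables together
  - x is divisible by 3: restricts x to multiples of 3
  - x² < 9: restricts x to |x| ≤ 2

The bounds confine x to {0} with 3 | x. For each value, substitute into the equation:
  • x = 0: the equation gives 2y = -17, so y would not be an integer.
Every case fails, so no integer solution exists.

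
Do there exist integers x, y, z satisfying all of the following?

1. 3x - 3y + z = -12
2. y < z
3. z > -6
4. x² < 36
Yes

Take x = -5, y = -1, z = 0. Substituting into each constraint:
  (1) 3(-5) - 3(-1) + 0 = -12 ✓
  (2) -1 < 0 ✓
  (3) 0 > -6 ✓
  (4) x² = (-5)² = 25, and 25 < 36 ✓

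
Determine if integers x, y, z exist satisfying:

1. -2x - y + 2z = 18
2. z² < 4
Yes

Take x = -9, y = 0, z = 0. Substituting into each constraint:
  (1) -2(-9) + 0 + 2(0) = 18 ✓
  (2) z² = (0)² = 0, and 0 < 4 ✓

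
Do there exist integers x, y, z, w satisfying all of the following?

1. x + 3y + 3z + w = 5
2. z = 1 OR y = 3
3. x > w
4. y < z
Yes

Take x = -7, y = 3, z = 4, w = -9. Substituting into each constraint:
  (1) (-7) + 3(3) + 3(4) + (-9) = 5 ✓
  (2) y = 3, target 3 ✓ (second branch holds)
  (3) -7 > -9 ✓
  (4) 3 < 4 ✓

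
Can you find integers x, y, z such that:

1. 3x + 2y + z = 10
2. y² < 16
Yes

Take x = 2, y = 2, z = 0. Substituting into each constraint:
  (1) 3(2) + 2(2) + 0 = 10 ✓
  (2) y² = (2)² = 4, and 4 < 16 ✓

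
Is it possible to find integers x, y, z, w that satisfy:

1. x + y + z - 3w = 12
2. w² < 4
Yes

Take x = 12, y = 0, z = 0, w = 0. Substituting into each constraint:
  (1) 12 + 0 + 0 - 3(0) = 12 ✓
  (2) w² = (0)² = 0, and 0 < 4 ✓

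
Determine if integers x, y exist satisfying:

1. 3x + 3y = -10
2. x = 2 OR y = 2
No

Even the single constraint (3x + 3y = -10) is infeasible over the integers.

  - 3x + 3y = -10: every term on the left is divisible by 3, so the LHS ≡ 0 (mod 3), but the RHS -10 is not — no integer solution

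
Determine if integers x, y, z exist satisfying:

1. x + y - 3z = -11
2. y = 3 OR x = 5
Yes

Take x = 5, y = -16, z = 0. Substituting into each constraint:
  (1) 5 + (-16) - 3(0) = -11 ✓
  (2) x = 5, target 5 ✓ (second branch holds)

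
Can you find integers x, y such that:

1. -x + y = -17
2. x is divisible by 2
Yes

Take x = 0, y = -17. Substituting into each constraint:
  (1) 0 + (-17) = -17 ✓
  (2) 0 = 2 × 0, remainder 0 ✓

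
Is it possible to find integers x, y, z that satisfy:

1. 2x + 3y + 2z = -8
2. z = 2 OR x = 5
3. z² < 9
Yes

Take x = 0, y = -4, z = 2. Substituting into each constraint:
  (1) 2(0) + 3(-4) + 2(2) = -8 ✓
  (2) z = 2, target 2 ✓ (first branch holds)
  (3) z² = (2)² = 4, and 4 < 9 ✓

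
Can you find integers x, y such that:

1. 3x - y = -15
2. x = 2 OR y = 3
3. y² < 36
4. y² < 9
No

A contradictory subset is {3x - y = -15, x = 2 OR y = 3, y² < 9}. No integer assignment can satisfy these jointly:

  - 3x - y = -15: is a linear equation tying the variables together
  - x = 2 OR y = 3: forces a choice: either x = 2 or y = 3
  - y² < 9: restricts y to |y| ≤ 2

Split on the disjunction (x = 2 OR y = 3):
  • If x = 2: the equation forces y = 21, but y² < 9 requires |y| ≤ 2.
  • If y = 3: this contradicts y² < 9, which requires |y| ≤ 2.
Both branches are infeasible, so the system has no integer solution.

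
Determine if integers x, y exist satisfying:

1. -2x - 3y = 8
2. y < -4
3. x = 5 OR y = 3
Yes

Take x = 5, y = -6. Substituting into each constraint:
  (1) -2(5) - 3(-6) = 8 ✓
  (2) -6 < -4 ✓
  (3) x = 5, target 5 ✓ (first branch holds)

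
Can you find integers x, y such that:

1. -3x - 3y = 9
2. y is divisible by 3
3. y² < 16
Yes

Take x = -3, y = 0. Substituting into each constraint:
  (1) -3(-3) - 3(0) = 9 ✓
  (2) 0 = 3 × 0, remainder 0 ✓
  (3) y² = (0)² = 0, and 0 < 16 ✓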